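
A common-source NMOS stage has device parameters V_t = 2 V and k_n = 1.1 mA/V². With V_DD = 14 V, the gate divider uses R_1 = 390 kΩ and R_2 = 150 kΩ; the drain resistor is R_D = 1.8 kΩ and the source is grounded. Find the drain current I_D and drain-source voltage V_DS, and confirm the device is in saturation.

V_G = V_DD·R_2/(R_1+R_2) = 14×150/540 = 3.89 V. With the source grounded, V_GS = V_G = 3.89 V.
Assume saturation: I_D = (k_n/2)(V_GS − V_t)² = (1.1/2)×(3.89 − 2)² = 0.55×1.89² = 1.96 mA.
V_DS = V_DD − I_D·R_D = 14 − 1.96×1.8 = 10.5 V.
Saturation requires V_DS ≥ V_GS − V_t = 1.89 V; 10.5 ≥ 1.89 ✓.

I_D ≈ 2 mA, V_DS ≈ 10 V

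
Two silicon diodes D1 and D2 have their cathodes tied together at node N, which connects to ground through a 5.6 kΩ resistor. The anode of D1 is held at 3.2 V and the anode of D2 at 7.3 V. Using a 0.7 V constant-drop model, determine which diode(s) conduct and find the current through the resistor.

Only D2 conducts; I_R ≈ 1.2 mA

Assume both conduct. Then node N would need to be at both 3.2−0.7 = 2.5 V and 7.3−0.7 = 6.6 V, which is impossible.
Assume only D2 conducts: V_N = 7.3 − 0.7 = 6.6 V, so I_R = 6.6/5.6 = 1.18 mA.
Check D1: its anode-to-cathode voltage is 3.2 − 6.6 = -3.4 V < 0.7 V, so it is off. The assumption is consistent.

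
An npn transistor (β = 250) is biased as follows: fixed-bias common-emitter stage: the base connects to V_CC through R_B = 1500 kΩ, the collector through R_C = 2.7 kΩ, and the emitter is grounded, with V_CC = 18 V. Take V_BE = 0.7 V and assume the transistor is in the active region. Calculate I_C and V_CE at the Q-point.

I_C ≈ 2.9 mA, V_CE ≈ 10 V

Base loop: V_CC = I_B·R_B + V_BE, so I_B = (18 − 0.7)/1500 kΩ = 0.0115 mA.
In the active region I_C = β·I_B = 250 × 0.0115 = 2.88 mA.
Collector loop: V_CE = V_CC − I_C·R_C = 18 − 2.88×2.7 = 10.2 V.
Since V_CE = 10.2 V > V_CE(sat) ≈ 0.2 V, the transistor is in the active region as assumed.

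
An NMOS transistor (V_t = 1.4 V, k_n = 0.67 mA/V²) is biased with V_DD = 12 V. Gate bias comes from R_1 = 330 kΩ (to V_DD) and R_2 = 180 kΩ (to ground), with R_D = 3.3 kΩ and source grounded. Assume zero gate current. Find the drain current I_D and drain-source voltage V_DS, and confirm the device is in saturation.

V_G = V_DD·R_2/(R_1+R_2) = 12×180/510 = 4.24 V. With the source grounded, V_GS = V_G = 4.24 V.
Assume saturation: I_D = (k_n/2)(V_GS − V_t)² = (0.67/2)×(4.24 − 1.4)² = 0.335×2.84² = 2.69 mA.
V_DS = V_DD − I_D·R_D = 12 − 2.69×3.3 = 3.11 V.
Saturation requires V_DS ≥ V_GS − V_t = 2.84 V; 3.11 ≥ 2.84 ✓.

I_D ≈ 2.7 mA, V_DS ≈ 3.1 V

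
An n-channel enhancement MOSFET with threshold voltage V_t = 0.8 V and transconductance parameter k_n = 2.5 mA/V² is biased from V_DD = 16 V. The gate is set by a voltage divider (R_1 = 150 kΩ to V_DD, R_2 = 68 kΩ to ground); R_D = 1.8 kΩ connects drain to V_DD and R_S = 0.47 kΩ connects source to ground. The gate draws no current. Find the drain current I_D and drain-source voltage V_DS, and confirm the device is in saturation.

V_G = V_DD·R_2/(R_1+R_2) = 16×68/218 = 4.99 V.
Assume saturation: I_D = (k_n/2)(V_GS − V_t)² with V_GS = V_G − I_D·R_S = 4.99 − 0.47·I_D.
Substituting gives 0.276·I_D² − 5.92·I_D + 22 = 0, with roots I_D = 4.76 or 16.7 mA.
The root I_D = 16.7 mA gives V_GS = -2.85 V ≤ V_t, so take I_D = 4.76 mA.
Then V_GS = 2.75 V and V_DS = V_DD − I_D(R_D+R_S) = 16 − 4.76×2.27 = 5.19 V.
Saturation requires V_DS ≥ V_GS − V_t = 1.95 V; 5.19 ≥ 1.95 ✓.

I_D ≈ 4.8 mA, V_DS ≈ 5.2 V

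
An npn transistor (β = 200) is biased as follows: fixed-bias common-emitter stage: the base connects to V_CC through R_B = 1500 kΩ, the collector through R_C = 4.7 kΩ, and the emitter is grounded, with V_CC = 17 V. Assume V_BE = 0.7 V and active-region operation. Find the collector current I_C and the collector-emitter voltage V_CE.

Base loop: V_CC = I_B·R_B + V_BE, so I_B = (17 − 0.7)/1500 kΩ = 0.0109 mA.
In the active region I_C = β·I_B = 200 × 0.0109 = 2.17 mA.
Collector loop: V_CE = V_CC − I_C·R_C = 17 − 2.17×4.7 = 6.79 V.
Since V_CE = 6.79 V > V_CE(sat) ≈ 0.2 V, the transistor is in the active region as assumed.

I_C ≈ 2.2 mA, V_CE ≈ 6.8 V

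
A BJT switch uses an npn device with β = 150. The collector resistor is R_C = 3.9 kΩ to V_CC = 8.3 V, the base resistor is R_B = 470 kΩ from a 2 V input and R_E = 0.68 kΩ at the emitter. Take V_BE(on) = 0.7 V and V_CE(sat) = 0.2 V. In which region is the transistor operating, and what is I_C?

Assume active. Base-emitter loop: I_B = (V_BB − V_BE)/(R_B + (β+1)R_E) = (2 − 0.7)/(470 + 151×0.68) = 0.00227 mA.
I_C = β·I_B = 150×0.00227 = 0.341 mA.
V_CE = V_CC − I_C·R_C − I_E·R_E = 8.3 − 0.341×3.9 − 0.343×0.68 = 6.74 V > V_CE(sat), so the active-region assumption holds.

active; I_C ≈ 0.34 mA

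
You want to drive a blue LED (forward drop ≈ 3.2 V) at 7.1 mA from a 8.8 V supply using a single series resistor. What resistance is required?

The resistor drops V_S − V_D = 8.8 − 3.2 = 5.6 V at 7.1 mA.
R = 5.6 V / 7.1 mA = 0.789 kΩ.

R ≈ 0.79 kΩ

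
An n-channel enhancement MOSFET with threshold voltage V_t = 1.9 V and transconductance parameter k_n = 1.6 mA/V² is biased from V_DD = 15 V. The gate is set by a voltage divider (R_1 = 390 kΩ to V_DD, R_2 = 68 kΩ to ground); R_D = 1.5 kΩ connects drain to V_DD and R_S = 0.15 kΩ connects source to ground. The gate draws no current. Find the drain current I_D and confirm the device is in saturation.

V_G = V_DD·R_2/(R_1+R_2) = 15×68/458 = 2.23 V.
Assume saturation: I_D = (k_n/2)(V_GS − V_t)² with V_GS = V_G − I_D·R_S = 2.23 − 0.15·I_D.
Substituting gives 0.018·I_D² − 1.08·I_D + 0.0856 = 0, with roots I_D = 0.0795 or 59.8 mA.
The root I_D = 59.8 mA gives V_GS = -6.75 V ≤ V_t, so take I_D = 0.0795 mA.
Then V_GS = 2.22 V and V_DS = V_DD − I_D(R_D+R_S) = 15 − 0.0795×1.65 = 14.9 V.
Saturation requires V_DS ≥ V_GS − V_t = 0.315 V; 14.9 ≥ 0.315 ✓.

I_D ≈ 0.079 mA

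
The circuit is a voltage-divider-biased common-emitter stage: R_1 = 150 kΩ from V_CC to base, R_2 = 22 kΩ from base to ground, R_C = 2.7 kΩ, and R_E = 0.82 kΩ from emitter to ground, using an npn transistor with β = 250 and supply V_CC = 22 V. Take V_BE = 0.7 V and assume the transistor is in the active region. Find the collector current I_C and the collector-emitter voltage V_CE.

Thevenize the base divider: V_Th = V_CC·R_2/(R_1+R_2) = 22×22/172 = 2.81 V, R_Th = R_1‖R_2 = 19.2 kΩ.
Base-emitter loop: V_Th = I_B·R_Th + V_BE + (β+1)I_B·R_E, so I_B = (2.81 − 0.7) / (19.2 + 251×0.82) = 0.0094 mA.
I_C = β·I_B = 250×0.0094 = 2.35 mA, and I_E = (β+1)I_B = 2.36 mA.
V_CE = V_CC − I_C·R_C − I_E·R_E = 22 − 2.35×2.7 − 2.36×0.82 = 13.7 V.
V_CE = 13.7 V > 0.2 V confirms active-region operation.

I_C ≈ 2.3 mA, V_CE ≈ 14 V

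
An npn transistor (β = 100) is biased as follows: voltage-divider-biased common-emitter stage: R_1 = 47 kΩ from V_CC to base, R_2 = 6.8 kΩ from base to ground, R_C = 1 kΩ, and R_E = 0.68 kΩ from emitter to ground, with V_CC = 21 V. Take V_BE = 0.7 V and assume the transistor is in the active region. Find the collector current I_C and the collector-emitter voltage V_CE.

Thevenize the base divider: V_Th = V_CC·R_2/(R_1+R_2) = 21×6.8/53.8 = 2.65 V, R_Th = R_1‖R_2 = 5.94 kΩ.
Base-emitter loop: V_Th = I_B·R_Th + V_BE + (β+1)I_B·R_E, so I_B = (2.65 − 0.7) / (5.94 + 101×0.68) = 0.0262 mA.
I_C = β·I_B = 100×0.0262 = 2.62 mA, and I_E = (β+1)I_B = 2.65 mA.
V_CE = V_CC − I_C·R_C − I_E·R_E = 21 − 2.62×1 − 2.65×0.68 = 16.6 V.
V_CE = 16.6 V > 0.2 V confirms active-region operation.

I_C ≈ 2.6 mA, V_CE ≈ 17 V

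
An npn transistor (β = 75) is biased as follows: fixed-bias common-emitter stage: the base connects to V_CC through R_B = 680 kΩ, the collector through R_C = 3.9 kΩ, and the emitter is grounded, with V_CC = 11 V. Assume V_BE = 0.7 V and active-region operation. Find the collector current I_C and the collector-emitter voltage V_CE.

I_C ≈ 1.1 mA, V_CE ≈ 6.6 V

Base loop: V_CC = I_B·R_B + V_BE, so I_B = (11 − 0.7)/680 kΩ = 0.0151 mA.
In the active region I_C = β·I_B = 75 × 0.0151 = 1.14 mA.
Collector loop: V_CE = V_CC − I_C·R_C = 11 − 1.14×3.9 = 6.57 V.
Since V_CE = 6.57 V > V_CE(sat) ≈ 0.2 V, the transistor is in the active region as assumed.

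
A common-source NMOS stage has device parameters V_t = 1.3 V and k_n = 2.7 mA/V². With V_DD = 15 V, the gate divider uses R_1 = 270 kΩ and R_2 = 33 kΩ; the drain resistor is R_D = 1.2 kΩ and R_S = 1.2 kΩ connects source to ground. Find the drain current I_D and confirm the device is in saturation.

I_D ≈ 0.078 mA

V_G = V_DD·R_2/(R_1+R_2) = 15×33/303 = 1.63 V.
Assume saturation: I_D = (k_n/2)(V_GS − V_t)² with V_GS = V_G − I_D·R_S = 1.63 − 1.2·I_D.
Substituting gives 1.94·I_D² − 2.08·I_D + 0.15 = 0, with roots I_D = 0.0779 or 0.993 mA.
The root I_D = 0.993 mA gives V_GS = 0.443 V ≤ V_t, so take I_D = 0.0779 mA.
Then V_GS = 1.54 V and V_DS = V_DD − I_D(R_D+R_S) = 15 − 0.0779×2.4 = 14.8 V.
Saturation requires V_DS ≥ V_GS − V_t = 0.24 V; 14.8 ≥ 0.24 ✓.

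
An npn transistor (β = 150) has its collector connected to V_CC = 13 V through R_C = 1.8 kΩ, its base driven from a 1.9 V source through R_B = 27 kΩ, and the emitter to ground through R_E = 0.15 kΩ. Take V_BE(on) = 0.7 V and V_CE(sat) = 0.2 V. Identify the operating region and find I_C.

active; I_C ≈ 3.6 mA

Assume active. Base-emitter loop: I_B = (V_BB − V_BE)/(R_B + (β+1)R_E) = (1.9 − 0.7)/(27 + 151×0.15) = 0.0242 mA.
I_C = β·I_B = 150×0.0242 = 3.63 mA.
V_CE = V_CC − I_C·R_C − I_E·R_E = 13 − 3.63×1.8 − 3.65×0.15 = 5.93 V > V_CE(sat), so the active-region assumption holds.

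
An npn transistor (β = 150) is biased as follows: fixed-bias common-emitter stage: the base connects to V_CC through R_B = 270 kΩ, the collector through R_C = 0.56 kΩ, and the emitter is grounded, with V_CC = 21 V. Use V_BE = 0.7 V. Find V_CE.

V_CE ≈ 15 V

Base loop: V_CC = I_B·R_B + V_BE, so I_B = (21 − 0.7)/270 kΩ = 0.0752 mA.
In the active region I_C = β·I_B = 150 × 0.0752 = 11.3 mA.
Collector loop: V_CE = V_CC − I_C·R_C = 21 − 11.3×0.56 = 14.7 V.
Since V_CE = 14.7 V > V_CE(sat) ≈ 0.2 V, the transistor is in the active region as assumed.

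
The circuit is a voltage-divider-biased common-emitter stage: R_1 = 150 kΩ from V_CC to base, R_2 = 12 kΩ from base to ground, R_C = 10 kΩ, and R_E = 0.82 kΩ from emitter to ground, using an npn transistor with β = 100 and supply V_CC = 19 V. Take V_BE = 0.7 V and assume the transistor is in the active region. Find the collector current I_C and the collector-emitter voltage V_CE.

Thevenize the base divider: V_Th = V_CC·R_2/(R_1+R_2) = 19×12/162 = 1.41 V, R_Th = R_1‖R_2 = 11.1 kΩ.
Base-emitter loop: V_Th = I_B·R_Th + V_BE + (β+1)I_B·R_E, so I_B = (1.41 − 0.7) / (11.1 + 101×0.82) = 0.00753 mA.
I_C = β·I_B = 100×0.00753 = 0.753 mA, and I_E = (β+1)I_B = 0.761 mA.
V_CE = V_CC − I_C·R_C − I_E·R_E = 19 − 0.753×10 − 0.761×0.82 = 10.8 V.
V_CE = 10.8 V > 0.2 V confirms active-region operation.

I_C ≈ 0.75 mA, V_CE ≈ 11 V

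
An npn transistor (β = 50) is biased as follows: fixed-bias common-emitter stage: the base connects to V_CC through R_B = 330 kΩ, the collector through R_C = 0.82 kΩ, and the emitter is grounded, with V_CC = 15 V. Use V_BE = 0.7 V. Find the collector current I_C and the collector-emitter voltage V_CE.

Base loop: V_CC = I_B·R_B + V_BE, so I_B = (15 − 0.7)/330 kΩ = 0.0433 mA.
In the active region I_C = β·I_B = 50 × 0.0433 = 2.17 mA.
Collector loop: V_CE = V_CC − I_C·R_C = 15 − 2.17×0.82 = 13.2 V.
Since V_CE = 13.2 V > V_CE(sat) ≈ 0.2 V, the transistor is in the active region as assumed.

I_C ≈ 2.2 mA, V_CE ≈ 13 V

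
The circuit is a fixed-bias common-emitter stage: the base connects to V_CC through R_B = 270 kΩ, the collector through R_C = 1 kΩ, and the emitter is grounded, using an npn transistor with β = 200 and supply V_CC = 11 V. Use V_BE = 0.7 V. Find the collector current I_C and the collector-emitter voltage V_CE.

I_C ≈ 7.6 mA, V_CE ≈ 3.4 V

Base loop: V_CC = I_B·R_B + V_BE, so I_B = (11 − 0.7)/270 kΩ = 0.0381 mA.
In the active region I_C = β·I_B = 200 × 0.0381 = 7.63 mA.
Collector loop: V_CE = V_CC − I_C·R_C = 11 − 7.63×1 = 3.37 V.
Since V_CE = 3.37 V > V_CE(sat) ≈ 0.2 V, the transistor is in the active region as assumed.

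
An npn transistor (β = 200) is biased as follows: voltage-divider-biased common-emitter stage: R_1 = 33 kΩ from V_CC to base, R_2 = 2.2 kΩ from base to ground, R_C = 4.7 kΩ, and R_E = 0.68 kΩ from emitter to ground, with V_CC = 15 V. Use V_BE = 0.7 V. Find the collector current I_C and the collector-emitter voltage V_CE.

Thevenize the base divider: V_Th = V_CC·R_2/(R_1+R_2) = 15×2.2/35.2 = 0.937 V, R_Th = R_1‖R_2 = 2.06 kΩ.
Base-emitter loop: V_Th = I_B·R_Th + V_BE + (β+1)I_B·R_E, so I_B = (0.937 − 0.7) / (2.06 + 201×0.68) = 0.00171 mA.
I_C = β·I_B = 200×0.00171 = 0.342 mA, and I_E = (β+1)I_B = 0.344 mA.
V_CE = V_CC − I_C·R_C − I_E·R_E = 15 − 0.342×4.7 − 0.344×0.68 = 13.2 V.
V_CE = 13.2 V > 0.2 V confirms active-region operation.

I_C ≈ 0.34 mA, V_CE ≈ 13 V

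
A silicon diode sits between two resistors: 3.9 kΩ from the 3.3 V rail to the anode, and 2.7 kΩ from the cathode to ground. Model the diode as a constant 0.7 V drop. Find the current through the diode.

The two resistors are in series with the diode, so KVL gives 3.3 = I·3.9 + 0.7 + I·2.7.
I = (3.3 − 0.7) / (3.9 + 2.7) kΩ = 2.6 / 6.6 = 0.394 mA.

I ≈ 0.39 mA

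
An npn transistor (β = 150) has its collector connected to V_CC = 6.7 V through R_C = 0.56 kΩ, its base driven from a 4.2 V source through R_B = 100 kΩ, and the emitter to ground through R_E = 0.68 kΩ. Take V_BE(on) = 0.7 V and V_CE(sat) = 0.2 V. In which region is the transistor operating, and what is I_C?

active; I_C ≈ 2.6 mA

Assume active. Base-emitter loop: I_B = (V_BB − V_BE)/(R_B + (β+1)R_E) = (4.2 − 0.7)/(100 + 151×0.68) = 0.0173 mA.
I_C = β·I_B = 150×0.0173 = 2.59 mA.
V_CE = V_CC − I_C·R_C − I_E·R_E = 6.7 − 2.59×0.56 − 2.61×0.68 = 3.48 V > V_CE(sat), so the active-region assumption holds.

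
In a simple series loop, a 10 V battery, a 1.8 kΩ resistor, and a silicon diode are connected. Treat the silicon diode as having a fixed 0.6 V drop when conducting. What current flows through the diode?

I ≈ 5.2 mA

KVL around the loop: 10 = V_D + I·R = 0.6 + I × 1.8 kΩ.
So I = (10 − 0.6) / 1.8 kΩ = 9.4 / 1.8 = 5.22 mA.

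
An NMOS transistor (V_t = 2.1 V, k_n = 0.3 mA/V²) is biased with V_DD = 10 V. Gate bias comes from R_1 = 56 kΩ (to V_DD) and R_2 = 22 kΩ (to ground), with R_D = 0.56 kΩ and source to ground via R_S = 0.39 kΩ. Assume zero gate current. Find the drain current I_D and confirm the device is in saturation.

V_G = V_DD·R_2/(R_1+R_2) = 10×22/78 = 2.82 V.
Assume saturation: I_D = (k_n/2)(V_GS − V_t)² with V_GS = V_G − I_D·R_S = 2.82 − 0.39·I_D.
Substituting gives 0.0228·I_D² − 1.08·I_D + 0.0779 = 0, with roots I_D = 0.0719 or 47.5 mA.
The root I_D = 47.5 mA gives V_GS = -15.7 V ≤ V_t, so take I_D = 0.0719 mA.
Then V_GS = 2.79 V and V_DS = V_DD − I_D(R_D+R_S) = 10 − 0.0719×0.95 = 9.93 V.
Saturation requires V_DS ≥ V_GS − V_t = 0.692 V; 9.93 ≥ 0.692 ✓.

I_D ≈ 0.072 mA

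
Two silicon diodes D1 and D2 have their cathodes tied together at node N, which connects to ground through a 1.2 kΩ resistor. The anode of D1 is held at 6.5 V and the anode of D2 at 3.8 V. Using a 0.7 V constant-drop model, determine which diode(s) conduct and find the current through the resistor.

Assume both conduct. Then node N would need to be at both 6.5−0.7 = 5.8 V and 3.8−0.7 = 3.1 V, which is impossible.
Assume only D1 conducts: V_N = 6.5 − 0.7 = 5.8 V, so I_R = 5.8/1.2 = 4.83 mA.
Check D2: its anode-to-cathode voltage is 3.8 − 5.8 = -2 V < 0.7 V, so it is off. The assumption is consistent.

Only D1 conducts; I_R ≈ 4.8 mA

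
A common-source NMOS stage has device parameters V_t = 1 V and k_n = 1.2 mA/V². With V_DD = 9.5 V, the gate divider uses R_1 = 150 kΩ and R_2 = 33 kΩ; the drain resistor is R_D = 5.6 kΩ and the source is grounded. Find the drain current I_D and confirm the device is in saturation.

I_D ≈ 0.31 mA

V_G = V_DD·R_2/(R_1+R_2) = 9.5×33/183 = 1.71 V. With the source grounded, V_GS = V_G = 1.71 V.
Assume saturation: I_D = (k_n/2)(V_GS − V_t)² = (1.2/2)×(1.71 − 1)² = 0.6×0.713² = 0.305 mA.
V_DS = V_DD − I_D·R_D = 9.5 − 0.305×5.6 = 7.79 V.
Saturation requires V_DS ≥ V_GS − V_t = 0.713 V; 7.79 ≥ 0.713 ✓.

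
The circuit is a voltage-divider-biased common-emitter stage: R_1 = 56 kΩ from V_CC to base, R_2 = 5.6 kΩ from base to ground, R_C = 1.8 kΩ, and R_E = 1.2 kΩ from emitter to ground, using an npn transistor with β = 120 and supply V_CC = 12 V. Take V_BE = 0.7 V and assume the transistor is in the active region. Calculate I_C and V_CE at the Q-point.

Thevenize the base divider: V_Th = V_CC·R_2/(R_1+R_2) = 12×5.6/61.6 = 1.09 V, R_Th = R_1‖R_2 = 5.09 kΩ.
Base-emitter loop: V_Th = I_B·R_Th + V_BE + (β+1)I_B·R_E, so I_B = (1.09 − 0.7) / (5.09 + 121×1.2) = 0.0026 mA.
I_C = β·I_B = 120×0.0026 = 0.312 mA, and I_E = (β+1)I_B = 0.315 mA.
V_CE = V_CC − I_C·R_C − I_E·R_E = 12 − 0.312×1.8 − 0.315×1.2 = 11.1 V.
V_CE = 11.1 V > 0.2 V confirms active-region operation.

I_C ≈ 0.31 mA, V_CE ≈ 11 V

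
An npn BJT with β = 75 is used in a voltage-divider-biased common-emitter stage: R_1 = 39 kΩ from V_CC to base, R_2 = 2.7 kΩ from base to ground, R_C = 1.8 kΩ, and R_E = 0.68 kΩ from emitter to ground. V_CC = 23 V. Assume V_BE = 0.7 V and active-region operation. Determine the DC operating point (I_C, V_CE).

I_C ≈ 1.1 mA, V_CE ≈ 20 V

Thevenize the base divider: V_Th = V_CC·R_2/(R_1+R_2) = 23×2.7/41.7 = 1.49 V, R_Th = R_1‖R_2 = 2.53 kΩ.
Base-emitter loop: V_Th = I_B·R_Th + V_BE + (β+1)I_B·R_E, so I_B = (1.49 − 0.7) / (2.53 + 76×0.68) = 0.0146 mA.
I_C = β·I_B = 75×0.0146 = 1.09 mA, and I_E = (β+1)I_B = 1.11 mA.
V_CE = V_CC − I_C·R_C − I_E·R_E = 23 − 1.09×1.8 − 1.11×0.68 = 20.3 V.
V_CE = 20.3 V > 0.2 V confirms active-region operation.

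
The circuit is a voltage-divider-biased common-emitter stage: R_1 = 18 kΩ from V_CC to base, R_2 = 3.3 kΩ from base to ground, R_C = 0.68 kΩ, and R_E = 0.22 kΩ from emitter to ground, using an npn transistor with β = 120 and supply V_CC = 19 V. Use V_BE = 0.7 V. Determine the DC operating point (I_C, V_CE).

Thevenize the base divider: V_Th = V_CC·R_2/(R_1+R_2) = 19×3.3/21.3 = 2.94 V, R_Th = R_1‖R_2 = 2.79 kΩ.
Base-emitter loop: V_Th = I_B·R_Th + V_BE + (β+1)I_B·R_E, so I_B = (2.94 − 0.7) / (2.79 + 121×0.22) = 0.0763 mA.
I_C = β·I_B = 120×0.0763 = 9.16 mA, and I_E = (β+1)I_B = 9.23 mA.
V_CE = V_CC − I_C·R_C − I_E·R_E = 19 − 9.16×0.68 − 9.23×0.22 = 10.7 V.
V_CE = 10.7 V > 0.2 V confirms active-region operation.

I_C ≈ 9.2 mA, V_CE ≈ 11 V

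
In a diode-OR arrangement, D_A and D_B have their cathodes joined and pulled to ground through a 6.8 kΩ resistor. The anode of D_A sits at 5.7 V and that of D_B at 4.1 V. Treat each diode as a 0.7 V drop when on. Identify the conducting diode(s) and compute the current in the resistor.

Assume both conduct. Then node N would need to be at both 5.7−0.7 = 5 V and 4.1−0.7 = 3.4 V, which is impossible.
Assume only D_A conducts: V_N = 5.7 − 0.7 = 5 V, so I_R = 5/6.8 = 0.735 mA.
Check D_B: its anode-to-cathode voltage is 4.1 − 5 = -0.9 V < 0.7 V, so it is off. The assumption is consistent.

Only D_A conducts; I_R ≈ 0.74 mA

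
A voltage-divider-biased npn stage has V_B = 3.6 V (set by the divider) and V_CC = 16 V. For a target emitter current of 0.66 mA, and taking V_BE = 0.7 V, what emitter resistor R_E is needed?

V_E = V_B − V_BE = 3.6 − 0.7 = 2.9 V.
R_E = V_E / I_E = 2.9 / 0.66 = 4.39 kΩ.

R_E ≈ 4.4 kΩ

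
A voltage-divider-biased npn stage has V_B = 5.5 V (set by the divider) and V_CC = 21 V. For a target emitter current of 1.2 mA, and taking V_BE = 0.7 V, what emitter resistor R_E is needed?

V_E = V_B − V_BE = 5.5 − 0.7 = 4.8 V.
R_E = V_E / I_E = 4.8 / 1.2 = 4 kΩ.

R_E ≈ 4 kΩ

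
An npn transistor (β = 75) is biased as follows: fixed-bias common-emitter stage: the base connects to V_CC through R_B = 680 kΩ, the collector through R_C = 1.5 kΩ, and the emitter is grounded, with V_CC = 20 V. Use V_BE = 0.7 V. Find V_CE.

Base loop: V_CC = I_B·R_B + V_BE, so I_B = (20 − 0.7)/680 kΩ = 0.0284 mA.
In the active region I_C = β·I_B = 75 × 0.0284 = 2.13 mA.
Collector loop: V_CE = V_CC − I_C·R_C = 20 − 2.13×1.5 = 16.8 V.
Since V_CE = 16.8 V > V_CE(sat) ≈ 0.2 V, the transistor is in the active region as assumed.

V_CE ≈ 17 V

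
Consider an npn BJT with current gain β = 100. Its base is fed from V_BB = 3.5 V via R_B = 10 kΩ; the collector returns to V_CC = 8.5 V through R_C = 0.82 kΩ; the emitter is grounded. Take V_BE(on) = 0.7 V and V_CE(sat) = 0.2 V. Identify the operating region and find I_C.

Assume active: I_B = (3.5 − 0.7)/10 = 0.28 mA, giving I_C = β·I_B = 28 mA.
But then V_CE = 8.5 − 28×0.82 = -14.5 V < V_CE(sat) = 0.2 V — impossible in the active region.
So the transistor is saturated. With V_CE = 0.2 V, I_C = (V_CC − 0.2)/R_C = 8.3/0.82 = 10.1 mA.
Check: β·I_B = 28 mA > I_C = 10.1 mA, confirming saturation.

saturation; I_C ≈ 10 mA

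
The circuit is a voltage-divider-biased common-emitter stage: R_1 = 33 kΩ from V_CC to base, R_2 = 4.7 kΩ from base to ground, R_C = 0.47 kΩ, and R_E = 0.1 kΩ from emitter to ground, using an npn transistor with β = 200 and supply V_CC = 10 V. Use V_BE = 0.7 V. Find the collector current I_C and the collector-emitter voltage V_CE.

Thevenize the base divider: V_Th = V_CC·R_2/(R_1+R_2) = 10×4.7/37.7 = 1.25 V, R_Th = R_1‖R_2 = 4.11 kΩ.
Base-emitter loop: V_Th = I_B·R_Th + V_BE + (β+1)I_B·R_E, so I_B = (1.25 − 0.7) / (4.11 + 201×0.1) = 0.0226 mA.
I_C = β·I_B = 200×0.0226 = 4.52 mA, and I_E = (β+1)I_B = 4.54 mA.
V_CE = V_CC − I_C·R_C − I_E·R_E = 10 − 4.52×0.47 − 4.54×0.1 = 7.42 V.
V_CE = 7.42 V > 0.2 V confirms active-region operation.

I_C ≈ 4.5 mA, V_CE ≈ 7.4 V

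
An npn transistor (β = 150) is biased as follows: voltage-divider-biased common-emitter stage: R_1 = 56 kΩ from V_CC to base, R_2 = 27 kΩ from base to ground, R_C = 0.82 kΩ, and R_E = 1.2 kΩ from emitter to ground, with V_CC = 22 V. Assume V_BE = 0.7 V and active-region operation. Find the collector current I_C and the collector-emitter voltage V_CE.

Thevenize the base divider: V_Th = V_CC·R_2/(R_1+R_2) = 22×27/83 = 7.16 V, R_Th = R_1‖R_2 = 18.2 kΩ.
Base-emitter loop: V_Th = I_B·R_Th + V_BE + (β+1)I_B·R_E, so I_B = (7.16 − 0.7) / (18.2 + 151×1.2) = 0.0324 mA.
I_C = β·I_B = 150×0.0324 = 4.86 mA, and I_E = (β+1)I_B = 4.89 mA.
V_CE = V_CC − I_C·R_C − I_E·R_E = 22 − 4.86×0.82 − 4.89×1.2 = 12.2 V.
V_CE = 12.2 V > 0.2 V confirms active-region operation.

I_C ≈ 4.9 mA, V_CE ≈ 12 V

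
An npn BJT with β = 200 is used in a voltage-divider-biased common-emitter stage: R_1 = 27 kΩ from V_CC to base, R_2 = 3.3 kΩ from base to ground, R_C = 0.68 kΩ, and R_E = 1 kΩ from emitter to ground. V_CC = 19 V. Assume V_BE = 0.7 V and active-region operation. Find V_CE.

Thevenize the base divider: V_Th = V_CC·R_2/(R_1+R_2) = 19×3.3/30.3 = 2.07 V, R_Th = R_1‖R_2 = 2.94 kΩ.
Base-emitter loop: V_Th = I_B·R_Th + V_BE + (β+1)I_B·R_E, so I_B = (2.07 − 0.7) / (2.94 + 201×1) = 0.00671 mA.
I_C = β·I_B = 200×0.00671 = 1.34 mA, and I_E = (β+1)I_B = 1.35 mA.
V_CE = V_CC − I_C·R_C − I_E·R_E = 19 − 1.34×0.68 − 1.35×1 = 16.7 V.
V_CE = 16.7 V > 0.2 V confirms active-region operation.

V_CE ≈ 17 V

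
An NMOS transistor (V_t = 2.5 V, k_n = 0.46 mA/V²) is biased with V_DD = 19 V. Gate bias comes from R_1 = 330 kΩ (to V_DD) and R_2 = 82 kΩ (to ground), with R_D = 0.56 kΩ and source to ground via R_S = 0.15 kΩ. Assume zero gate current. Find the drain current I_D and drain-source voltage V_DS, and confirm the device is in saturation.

I_D ≈ 0.35 mA, V_DS ≈ 19 V

V_G = V_DD·R_2/(R_1+R_2) = 19×82/412 = 3.78 V.
Assume saturation: I_D = (k_n/2)(V_GS − V_t)² with V_GS = V_G − I_D·R_S = 3.78 − 0.15·I_D.
Substituting gives 0.00517·I_D² − 1.09·I_D + 0.378 = 0, with roots I_D = 0.348 or 210 mA.
The root I_D = 210 mA gives V_GS = -27.7 V ≤ V_t, so take I_D = 0.348 mA.
Then V_GS = 3.73 V and V_DS = V_DD − I_D(R_D+R_S) = 19 − 0.348×0.71 = 18.8 V.
Saturation requires V_DS ≥ V_GS − V_t = 1.23 V; 18.8 ≥ 1.23 ✓.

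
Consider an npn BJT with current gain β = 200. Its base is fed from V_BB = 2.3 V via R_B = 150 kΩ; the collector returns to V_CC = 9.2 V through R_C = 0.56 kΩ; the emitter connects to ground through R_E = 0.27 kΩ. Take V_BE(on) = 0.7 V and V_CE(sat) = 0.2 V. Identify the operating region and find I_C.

active; I_C ≈ 1.6 mA

Assume active. Base-emitter loop: I_B = (V_BB − V_BE)/(R_B + (β+1)R_E) = (2.3 − 0.7)/(150 + 201×0.27) = 0.00783 mA.
I_C = β·I_B = 200×0.00783 = 1.57 mA.
V_CE = V_CC − I_C·R_C − I_E·R_E = 9.2 − 1.57×0.56 − 1.57×0.27 = 7.9 V > V_CE(sat), so the active-region assumption holds.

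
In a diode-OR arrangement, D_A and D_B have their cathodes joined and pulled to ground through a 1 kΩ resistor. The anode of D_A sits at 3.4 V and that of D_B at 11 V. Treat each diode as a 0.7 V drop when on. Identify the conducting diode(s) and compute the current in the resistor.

Assume both conduct. Then node N would need to be at both 3.4−0.7 = 2.7 V and 11−0.7 = 10.3 V, which is impossible.
Assume only D_B conducts: V_N = 11 − 0.7 = 10.3 V, so I_R = 10.3/1 = 10.3 mA.
Check D_A: its anode-to-cathode voltage is 3.4 − 10.3 = -6.9 V < 0.7 V, so it is off. The assumption is consistent.

Only D_B conducts; I_R ≈ 10 mA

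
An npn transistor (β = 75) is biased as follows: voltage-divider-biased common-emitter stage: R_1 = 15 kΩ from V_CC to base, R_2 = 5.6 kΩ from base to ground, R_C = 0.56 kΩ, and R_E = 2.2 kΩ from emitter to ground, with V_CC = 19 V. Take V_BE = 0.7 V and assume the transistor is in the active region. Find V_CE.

V_CE ≈ 14 V

Thevenize the base divider: V_Th = V_CC·R_2/(R_1+R_2) = 19×5.6/20.6 = 5.17 V, R_Th = R_1‖R_2 = 4.08 kΩ.
Base-emitter loop: V_Th = I_B·R_Th + V_BE + (β+1)I_B·R_E, so I_B = (5.17 − 0.7) / (4.08 + 76×2.2) = 0.0261 mA.
I_C = β·I_B = 75×0.0261 = 1.96 mA, and I_E = (β+1)I_B = 1.98 mA.
V_CE = V_CC − I_C·R_C − I_E·R_E = 19 − 1.96×0.56 − 1.98×2.2 = 13.5 V.
V_CE = 13.5 V > 0.2 V confirms active-region operation.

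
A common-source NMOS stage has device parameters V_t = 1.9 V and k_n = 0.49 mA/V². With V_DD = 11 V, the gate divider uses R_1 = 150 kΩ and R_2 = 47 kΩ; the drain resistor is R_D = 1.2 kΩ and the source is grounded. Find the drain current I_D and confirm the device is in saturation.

V_G = V_DD·R_2/(R_1+R_2) = 11×47/197 = 2.62 V. With the source grounded, V_GS = V_G = 2.62 V.
Assume saturation: I_D = (k_n/2)(V_GS − V_t)² = (0.49/2)×(2.62 − 1.9)² = 0.245×0.724² = 0.129 mA.
V_DS = V_DD − I_D·R_D = 11 − 0.129×1.2 = 10.8 V.
Saturation requires V_DS ≥ V_GS − V_t = 0.724 V; 10.8 ≥ 0.724 ✓.

I_D ≈ 0.13 mA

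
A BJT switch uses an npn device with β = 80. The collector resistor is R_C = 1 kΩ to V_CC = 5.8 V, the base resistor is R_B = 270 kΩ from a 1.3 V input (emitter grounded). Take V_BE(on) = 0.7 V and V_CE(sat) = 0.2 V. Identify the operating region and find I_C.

Assume active. Base-emitter loop: I_B = (V_BB − V_BE)/R_B = (1.3 − 0.7)/270 = 0.00222 mA.
I_C = β·I_B = 80×0.00222 = 0.178 mA.
V_CE = V_CC − I_C·R_C = 5.8 − 0.178×1 = 5.62 V > V_CE(sat), so the active-region assumption holds.

active; I_C ≈ 0.18 mA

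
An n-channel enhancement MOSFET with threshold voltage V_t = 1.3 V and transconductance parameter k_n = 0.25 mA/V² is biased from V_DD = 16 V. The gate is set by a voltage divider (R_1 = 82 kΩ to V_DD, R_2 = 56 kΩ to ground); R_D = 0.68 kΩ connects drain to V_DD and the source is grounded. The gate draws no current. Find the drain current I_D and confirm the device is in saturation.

V_G = V_DD·R_2/(R_1+R_2) = 16×56/138 = 6.49 V. With the source grounded, V_GS = V_G = 6.49 V.
Assume saturation: I_D = (k_n/2)(V_GS − V_t)² = (0.25/2)×(6.49 − 1.3)² = 0.125×5.19² = 3.37 mA.
V_DS = V_DD − I_D·R_D = 16 − 3.37×0.68 = 13.7 V.
Saturation requires V_DS ≥ V_GS − V_t = 5.19 V; 13.7 ≥ 5.19 ✓.

I_D ≈ 3.4 mA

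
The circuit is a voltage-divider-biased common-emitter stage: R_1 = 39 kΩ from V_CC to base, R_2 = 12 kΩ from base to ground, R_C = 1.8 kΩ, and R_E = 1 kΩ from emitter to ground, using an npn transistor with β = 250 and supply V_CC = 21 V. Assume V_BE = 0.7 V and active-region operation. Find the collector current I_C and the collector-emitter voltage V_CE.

I_C ≈ 4.1 mA, V_CE ≈ 9.6 V

Thevenize the base divider: V_Th = V_CC·R_2/(R_1+R_2) = 21×12/51 = 4.94 V, R_Th = R_1‖R_2 = 9.18 kΩ.
Base-emitter loop: V_Th = I_B·R_Th + V_BE + (β+1)I_B·R_E, so I_B = (4.94 − 0.7) / (9.18 + 251×1) = 0.0163 mA.
I_C = β·I_B = 250×0.0163 = 4.08 mA, and I_E = (β+1)I_B = 4.09 mA.
V_CE = V_CC − I_C·R_C − I_E·R_E = 21 − 4.08×1.8 − 4.09×1 = 9.57 V.
V_CE = 9.57 V > 0.2 V confirms active-region operation.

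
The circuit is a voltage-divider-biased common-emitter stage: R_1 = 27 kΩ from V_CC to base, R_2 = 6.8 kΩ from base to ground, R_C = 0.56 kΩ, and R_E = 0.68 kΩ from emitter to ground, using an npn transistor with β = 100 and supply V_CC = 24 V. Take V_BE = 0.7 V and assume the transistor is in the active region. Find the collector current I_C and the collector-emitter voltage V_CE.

Thevenize the base divider: V_Th = V_CC·R_2/(R_1+R_2) = 24×6.8/33.8 = 4.83 V, R_Th = R_1‖R_2 = 5.43 kΩ.
Base-emitter loop: V_Th = I_B·R_Th + V_BE + (β+1)I_B·R_E, so I_B = (4.83 − 0.7) / (5.43 + 101×0.68) = 0.0557 mA.
I_C = β·I_B = 100×0.0557 = 5.57 mA, and I_E = (β+1)I_B = 5.63 mA.
V_CE = V_CC − I_C·R_C − I_E·R_E = 24 − 5.57×0.56 − 5.63×0.68 = 17.1 V.
V_CE = 17.1 V > 0.2 V confirms active-region operation.

I_C ≈ 5.6 mA, V_CE ≈ 17 V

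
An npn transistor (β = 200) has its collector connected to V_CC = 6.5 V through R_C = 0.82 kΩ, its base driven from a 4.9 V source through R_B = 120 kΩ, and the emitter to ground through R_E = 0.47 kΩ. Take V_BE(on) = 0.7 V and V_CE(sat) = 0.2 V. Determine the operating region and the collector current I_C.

Assume active. Base-emitter loop: I_B = (V_BB − V_BE)/(R_B + (β+1)R_E) = (4.9 − 0.7)/(120 + 201×0.47) = 0.0196 mA.
I_C = β·I_B = 200×0.0196 = 3.92 mA.
V_CE = V_CC − I_C·R_C − I_E·R_E = 6.5 − 3.92×0.82 − 3.94×0.47 = 1.44 V > V_CE(sat), so the active-region assumption holds.

active; I_C ≈ 3.9 mA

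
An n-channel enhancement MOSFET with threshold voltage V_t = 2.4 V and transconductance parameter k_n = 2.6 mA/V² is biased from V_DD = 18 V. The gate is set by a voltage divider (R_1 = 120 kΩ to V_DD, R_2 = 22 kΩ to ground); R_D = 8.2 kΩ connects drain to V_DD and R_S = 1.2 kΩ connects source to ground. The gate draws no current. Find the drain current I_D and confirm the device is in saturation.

V_G = V_DD·R_2/(R_1+R_2) = 18×22/142 = 2.79 V.
Assume saturation: I_D = (k_n/2)(V_GS − V_t)² with V_GS = V_G − I_D·R_S = 2.79 − 1.2·I_D.
Substituting gives 1.87·I_D² − 2.21·I_D + 0.196 = 0, with roots I_D = 0.0967 or 1.09 mA.
The root I_D = 1.09 mA gives V_GS = 1.49 V ≤ V_t, so take I_D = 0.0967 mA.
Then V_GS = 2.67 V and V_DS = V_DD − I_D(R_D+R_S) = 18 − 0.0967×9.4 = 17.1 V.
Saturation requires V_DS ≥ V_GS − V_t = 0.273 V; 17.1 ≥ 0.273 ✓.

I_D ≈ 0.097 mA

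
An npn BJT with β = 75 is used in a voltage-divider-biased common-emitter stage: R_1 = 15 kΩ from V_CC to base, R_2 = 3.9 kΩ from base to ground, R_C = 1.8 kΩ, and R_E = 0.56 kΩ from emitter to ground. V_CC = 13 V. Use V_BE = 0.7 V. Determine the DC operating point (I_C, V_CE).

Thevenize the base divider: V_Th = V_CC·R_2/(R_1+R_2) = 13×3.9/18.9 = 2.68 V, R_Th = R_1‖R_2 = 3.1 kΩ.
Base-emitter loop: V_Th = I_B·R_Th + V_BE + (β+1)I_B·R_E, so I_B = (2.68 − 0.7) / (3.1 + 76×0.56) = 0.0434 mA.
I_C = β·I_B = 75×0.0434 = 3.26 mA, and I_E = (β+1)I_B = 3.3 mA.
V_CE = V_CC − I_C·R_C − I_E·R_E = 13 − 3.26×1.8 − 3.3×0.56 = 5.29 V.
V_CE = 5.29 V > 0.2 V confirms active-region operation.

I_C ≈ 3.3 mA, V_CE ≈ 5.3 V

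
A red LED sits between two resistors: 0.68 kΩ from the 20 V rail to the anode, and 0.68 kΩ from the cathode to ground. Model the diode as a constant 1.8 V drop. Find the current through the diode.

The two resistors are in series with the diode, so KVL gives 20 = I·0.68 + 1.8 + I·0.68.
I = (20 − 1.8) / (0.68 + 0.68) kΩ = 18.2 / 1.36 = 13.4 mA.

I ≈ 13 mA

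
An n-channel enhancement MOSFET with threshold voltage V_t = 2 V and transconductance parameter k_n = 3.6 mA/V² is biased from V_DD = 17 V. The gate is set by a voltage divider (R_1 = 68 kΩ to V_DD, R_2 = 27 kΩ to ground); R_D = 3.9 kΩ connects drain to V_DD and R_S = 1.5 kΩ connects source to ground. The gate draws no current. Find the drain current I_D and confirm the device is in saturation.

V_G = V_DD·R_2/(R_1+R_2) = 17×27/95 = 4.83 V.
Assume saturation: I_D = (k_n/2)(V_GS − V_t)² with V_GS = V_G − I_D·R_S = 4.83 − 1.5·I_D.
Substituting gives 4.05·I_D² − 16.3·I_D + 14.4 = 0, with roots I_D = 1.32 or 2.7 mA.
The root I_D = 2.7 mA gives V_GS = 0.774 V ≤ V_t, so take I_D = 1.32 mA.
Then V_GS = 2.86 V and V_DS = V_DD − I_D(R_D+R_S) = 17 − 1.32×5.4 = 9.89 V.
Saturation requires V_DS ≥ V_GS − V_t = 0.856 V; 9.89 ≥ 0.856 ✓.

I_D ≈ 1.3 mA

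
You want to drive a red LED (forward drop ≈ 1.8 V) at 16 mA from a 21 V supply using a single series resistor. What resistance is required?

The resistor drops V_S − V_D = 21 − 1.8 = 19.2 V at 16 mA.
R = 19.2 V / 16 mA = 1.2 kΩ.

R ≈ 1.2 kΩ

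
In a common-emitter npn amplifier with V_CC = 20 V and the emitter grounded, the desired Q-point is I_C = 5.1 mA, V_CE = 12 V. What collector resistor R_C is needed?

Collector loop: V_CC = I_C·R_C + V_CE.
R_C = (V_CC − V_CE)/I_C = (20 − 12)/5.1 = 1.57 kΩ.

R_C ≈ 1.6 kΩ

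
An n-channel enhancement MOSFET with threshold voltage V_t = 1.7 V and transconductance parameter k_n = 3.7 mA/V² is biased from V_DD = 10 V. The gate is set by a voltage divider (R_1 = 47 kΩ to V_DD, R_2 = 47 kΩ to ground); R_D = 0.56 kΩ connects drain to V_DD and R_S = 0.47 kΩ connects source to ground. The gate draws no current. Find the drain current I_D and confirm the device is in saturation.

V_G = V_DD·R_2/(R_1+R_2) = 10×47/94 = 5 V.
Assume saturation: I_D = (k_n/2)(V_GS − V_t)² with V_GS = V_G − I_D·R_S = 5 − 0.47·I_D.
Substituting gives 0.409·I_D² − 6.74·I_D + 20.1 = 0, with roots I_D = 3.92 or 12.6 mA.
The root I_D = 12.6 mA gives V_GS = -0.906 V ≤ V_t, so take I_D = 3.92 mA.
Then V_GS = 3.16 V and V_DS = V_DD − I_D(R_D+R_S) = 10 − 3.92×1.03 = 5.96 V.
Saturation requires V_DS ≥ V_GS − V_t = 1.46 V; 5.96 ≥ 1.46 ✓.

I_D ≈ 3.9 mA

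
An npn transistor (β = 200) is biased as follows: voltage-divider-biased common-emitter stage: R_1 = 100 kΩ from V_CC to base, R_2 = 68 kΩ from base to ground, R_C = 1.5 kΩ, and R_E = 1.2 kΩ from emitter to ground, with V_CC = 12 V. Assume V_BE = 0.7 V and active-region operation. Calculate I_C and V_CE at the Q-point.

Thevenize the base divider: V_Th = V_CC·R_2/(R_1+R_2) = 12×68/168 = 4.86 V, R_Th = R_1‖R_2 = 40.5 kΩ.
Base-emitter loop: V_Th = I_B·R_Th + V_BE + (β+1)I_B·R_E, so I_B = (4.86 − 0.7) / (40.5 + 201×1.2) = 0.0148 mA.
I_C = β·I_B = 200×0.0148 = 2.95 mA, and I_E = (β+1)I_B = 2.97 mA.
V_CE = V_CC − I_C·R_C − I_E·R_E = 12 − 2.95×1.5 − 2.97×1.2 = 4.01 V.
V_CE = 4.01 V > 0.2 V confirms active-region operation.

I_C ≈ 3 mA, V_CE ≈ 4 V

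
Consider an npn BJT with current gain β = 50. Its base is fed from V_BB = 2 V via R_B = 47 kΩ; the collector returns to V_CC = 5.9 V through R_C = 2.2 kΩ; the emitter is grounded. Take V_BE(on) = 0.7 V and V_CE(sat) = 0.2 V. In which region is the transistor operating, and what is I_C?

active; I_C ≈ 1.4 mA

Assume active. Base-emitter loop: I_B = (V_BB − V_BE)/R_B = (2 − 0.7)/47 = 0.0277 mA.
I_C = β·I_B = 50×0.0277 = 1.38 mA.
V_CE = V_CC − I_C·R_C = 5.9 − 1.38×2.2 = 2.86 V > V_CE(sat), so the active-region assumption holds.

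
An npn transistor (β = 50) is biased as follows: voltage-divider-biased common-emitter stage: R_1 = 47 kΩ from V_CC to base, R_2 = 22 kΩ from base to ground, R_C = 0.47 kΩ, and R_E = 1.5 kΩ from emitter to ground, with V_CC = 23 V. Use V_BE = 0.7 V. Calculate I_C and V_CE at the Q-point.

I_C ≈ 3.6 mA, V_CE ≈ 16 V

Thevenize the base divider: V_Th = V_CC·R_2/(R_1+R_2) = 23×22/69 = 7.33 V, R_Th = R_1‖R_2 = 15 kΩ.
Base-emitter loop: V_Th = I_B·R_Th + V_BE + (β+1)I_B·R_E, so I_B = (7.33 − 0.7) / (15 + 51×1.5) = 0.0725 mA.
I_C = β·I_B = 50×0.0725 = 3.63 mA, and I_E = (β+1)I_B = 3.7 mA.
V_CE = V_CC − I_C·R_C − I_E·R_E = 23 − 3.63×0.47 − 3.7×1.5 = 15.7 V.
V_CE = 15.7 V > 0.2 V confirms active-region operation.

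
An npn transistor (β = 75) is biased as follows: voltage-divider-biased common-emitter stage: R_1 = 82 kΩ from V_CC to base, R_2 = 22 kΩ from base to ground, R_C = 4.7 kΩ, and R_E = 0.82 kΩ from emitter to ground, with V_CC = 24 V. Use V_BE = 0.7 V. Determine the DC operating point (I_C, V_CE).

I_C ≈ 4.1 mA, V_CE ≈ 1.2 V

Thevenize the base divider: V_Th = V_CC·R_2/(R_1+R_2) = 24×22/104 = 5.08 V, R_Th = R_1‖R_2 = 17.3 kΩ.
Base-emitter loop: V_Th = I_B·R_Th + V_BE + (β+1)I_B·R_E, so I_B = (5.08 − 0.7) / (17.3 + 76×0.82) = 0.0549 mA.
I_C = β·I_B = 75×0.0549 = 4.12 mA, and I_E = (β+1)I_B = 4.18 mA.
V_CE = V_CC − I_C·R_C − I_E·R_E = 24 − 4.12×4.7 − 4.18×0.82 = 1.21 V.
V_CE = 1.21 V > 0.2 V confirms active-region operation.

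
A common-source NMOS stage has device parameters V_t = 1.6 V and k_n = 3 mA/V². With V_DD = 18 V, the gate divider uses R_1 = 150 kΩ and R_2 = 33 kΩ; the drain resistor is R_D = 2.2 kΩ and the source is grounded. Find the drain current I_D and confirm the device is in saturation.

I_D ≈ 4.1 mA

V_G = V_DD·R_2/(R_1+R_2) = 18×33/183 = 3.25 V. With the source grounded, V_GS = V_G = 3.25 V.
Assume saturation: I_D = (k_n/2)(V_GS − V_t)² = (3/2)×(3.25 − 1.6)² = 1.5×1.65² = 4.06 mA.
V_DS = V_DD − I_D·R_D = 18 − 4.06×2.2 = 9.06 V.
Saturation requires V_DS ≥ V_GS − V_t = 1.65 V; 9.06 ≥ 1.65 ✓.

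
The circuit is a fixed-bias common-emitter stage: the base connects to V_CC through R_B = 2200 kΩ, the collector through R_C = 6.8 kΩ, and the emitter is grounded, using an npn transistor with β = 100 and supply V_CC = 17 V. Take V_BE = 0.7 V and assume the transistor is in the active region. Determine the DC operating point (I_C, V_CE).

Base loop: V_CC = I_B·R_B + V_BE, so I_B = (17 − 0.7)/2200 kΩ = 0.00741 mA.
In the active region I_C = β·I_B = 100 × 0.00741 = 0.741 mA.
Collector loop: V_CE = V_CC − I_C·R_C = 17 − 0.741×6.8 = 12 V.
Since V_CE = 12 V > V_CE(sat) ≈ 0.2 V, the transistor is in the active region as assumed.

I_C ≈ 0.74 mA, V_CE ≈ 12 V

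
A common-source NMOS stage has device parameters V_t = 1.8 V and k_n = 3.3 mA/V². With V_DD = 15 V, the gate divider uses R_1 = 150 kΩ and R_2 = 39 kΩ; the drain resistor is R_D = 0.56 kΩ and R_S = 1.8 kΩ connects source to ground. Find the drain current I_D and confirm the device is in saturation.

V_G = V_DD·R_2/(R_1+R_2) = 15×39/189 = 3.1 V.
Assume saturation: I_D = (k_n/2)(V_GS − V_t)² with V_GS = V_G − I_D·R_S = 3.1 − 1.8·I_D.
Substituting gives 5.35·I_D² − 8.69·I_D + 2.77 = 0, with roots I_D = 0.434 or 1.19 mA.
The root I_D = 1.19 mA gives V_GS = 0.95 V ≤ V_t, so take I_D = 0.434 mA.
Then V_GS = 2.31 V and V_DS = V_DD − I_D(R_D+R_S) = 15 − 0.434×2.36 = 14 V.
Saturation requires V_DS ≥ V_GS − V_t = 0.513 V; 14 ≥ 0.513 ✓.

I_D ≈ 0.43 mA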